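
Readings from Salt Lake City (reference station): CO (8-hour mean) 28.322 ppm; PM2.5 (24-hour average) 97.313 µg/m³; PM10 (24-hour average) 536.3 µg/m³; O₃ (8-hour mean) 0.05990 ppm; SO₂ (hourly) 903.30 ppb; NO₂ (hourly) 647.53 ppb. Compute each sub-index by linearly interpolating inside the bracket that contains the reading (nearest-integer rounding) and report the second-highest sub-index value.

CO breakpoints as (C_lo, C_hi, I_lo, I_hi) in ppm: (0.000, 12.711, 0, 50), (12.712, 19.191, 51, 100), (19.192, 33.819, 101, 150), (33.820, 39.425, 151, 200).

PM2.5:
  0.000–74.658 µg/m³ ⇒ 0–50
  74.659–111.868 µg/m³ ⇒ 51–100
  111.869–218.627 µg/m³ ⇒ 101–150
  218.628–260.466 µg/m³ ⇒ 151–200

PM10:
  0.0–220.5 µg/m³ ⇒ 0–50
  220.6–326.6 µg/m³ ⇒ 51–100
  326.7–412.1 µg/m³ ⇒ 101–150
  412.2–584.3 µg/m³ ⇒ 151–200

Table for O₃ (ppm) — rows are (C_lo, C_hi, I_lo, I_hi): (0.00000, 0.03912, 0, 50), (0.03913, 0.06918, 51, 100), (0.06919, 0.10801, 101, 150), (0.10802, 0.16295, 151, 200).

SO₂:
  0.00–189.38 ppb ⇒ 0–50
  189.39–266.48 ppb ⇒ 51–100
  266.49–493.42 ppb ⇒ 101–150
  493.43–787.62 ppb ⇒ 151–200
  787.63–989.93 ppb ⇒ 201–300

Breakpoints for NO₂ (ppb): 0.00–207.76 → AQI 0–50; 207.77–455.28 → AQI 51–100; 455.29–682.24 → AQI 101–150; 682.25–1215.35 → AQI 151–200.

186

CO 28.322: bracket 19.192–33.819 → index 101–150; slope 49/14.627, offset 9.130.
AQI = 101 + 49/14.627·9.130 ≈ 131.59 ⇒ 132.
PM2.5 97.313: bracket 74.659–111.868 → index 51–100; slope 49/37.209, offset 22.654.
AQI = 51 + 49/37.209·22.654 ≈ 80.83 ⇒ 81.
PM10 536.3: bracket 412.2–584.3 → index 151–200; slope 49/172.1, offset 124.1.
AQI = 151 + 49/172.1·124.1 ≈ 186.33 ⇒ 186.
O₃ 0.05990: bracket 0.03913–0.06918 → index 51–100; slope 49/0.03005, offset 0.02077.
AQI = 51 + 49/0.03005·0.02077 ≈ 84.87 ⇒ 85.
SO₂: row 787.63–989.93 (AQI 201–300). (300−201)·(903.30−787.63)/(989.93−787.63) + 201 = 99·115.67/202.30 + 201 ≈ 257.61 → 258.
NO₂: 647.53 ∈ [455.29, 682.24] ↔ index [101, 150].
101 + (647.53−455.29)·(150−101)/(682.24−455.29) = 101 + 192.24·49/226.95 ≈ 142.51, so AQI = 143.
Sub-indices: CO→132, PM2.5→81, PM10→186, O₃→85, SO₂→258, NO₂→143. Ranked high→low: 258, 186, 143, 132, 85, 81. Second-highest sub-index = 186.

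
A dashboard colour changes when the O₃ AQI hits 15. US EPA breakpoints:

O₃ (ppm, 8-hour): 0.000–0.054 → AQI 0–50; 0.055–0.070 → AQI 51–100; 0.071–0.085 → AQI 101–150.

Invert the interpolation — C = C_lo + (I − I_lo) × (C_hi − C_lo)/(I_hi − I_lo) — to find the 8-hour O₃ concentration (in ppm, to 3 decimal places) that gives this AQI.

0.016

AQI 15 lies in the 0–50 band, which corresponds to 0.000–0.054 ppm.
C = 0.000 + (15−0)×(0.054−0.000)/(50−0) = 0.000 + 15×0.054/50 ≈ 0.01620 ppm → 0.016 ppm to 3 dp.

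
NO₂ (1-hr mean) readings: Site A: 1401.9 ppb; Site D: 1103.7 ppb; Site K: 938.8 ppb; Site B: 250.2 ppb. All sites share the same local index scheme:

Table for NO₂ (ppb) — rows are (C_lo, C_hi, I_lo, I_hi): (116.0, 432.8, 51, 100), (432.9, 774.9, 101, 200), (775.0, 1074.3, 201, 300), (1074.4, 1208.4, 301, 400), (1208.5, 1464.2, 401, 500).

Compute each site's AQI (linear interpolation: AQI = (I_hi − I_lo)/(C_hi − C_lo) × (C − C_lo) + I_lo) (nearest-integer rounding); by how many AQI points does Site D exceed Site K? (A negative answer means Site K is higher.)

68

Site A: 1401.9 ∈ [1208.5, 1464.2] ↔ index [401, 500].
401 + (1401.9−1208.5)·(500−401)/(1464.2−1208.5) = 401 + 193.4·99/255.7 ≈ 475.88, so AQI = 476.
Site D 1103.7: bracket 1074.4–1208.4 → index 301–400; slope 99/134.0, offset 29.3.
AQI = 301 + 99/134.0·29.3 ≈ 322.65 ⇒ 323.
Site K: 938.8 lies in 775.0–1074.3, so I_lo=201, I_hi=300, C_lo=775.0, C_hi=1074.3.
(300−201)/(1074.3−775.0) × (938.8−775.0) + 201 = 99/299.3 × 163.8 + 201 ≈ 255.18 → 255.
Site B: row 116.0–432.8 (AQI 51–100). (100−51)·(250.2−116.0)/(432.8−116.0) + 51 = 49·134.2/316.8 + 51 ≈ 71.76 → 72.
AQIs: Site A=476, Site D=323, Site K=255, Site B=72. Site D (323) − Site K (255) = 68.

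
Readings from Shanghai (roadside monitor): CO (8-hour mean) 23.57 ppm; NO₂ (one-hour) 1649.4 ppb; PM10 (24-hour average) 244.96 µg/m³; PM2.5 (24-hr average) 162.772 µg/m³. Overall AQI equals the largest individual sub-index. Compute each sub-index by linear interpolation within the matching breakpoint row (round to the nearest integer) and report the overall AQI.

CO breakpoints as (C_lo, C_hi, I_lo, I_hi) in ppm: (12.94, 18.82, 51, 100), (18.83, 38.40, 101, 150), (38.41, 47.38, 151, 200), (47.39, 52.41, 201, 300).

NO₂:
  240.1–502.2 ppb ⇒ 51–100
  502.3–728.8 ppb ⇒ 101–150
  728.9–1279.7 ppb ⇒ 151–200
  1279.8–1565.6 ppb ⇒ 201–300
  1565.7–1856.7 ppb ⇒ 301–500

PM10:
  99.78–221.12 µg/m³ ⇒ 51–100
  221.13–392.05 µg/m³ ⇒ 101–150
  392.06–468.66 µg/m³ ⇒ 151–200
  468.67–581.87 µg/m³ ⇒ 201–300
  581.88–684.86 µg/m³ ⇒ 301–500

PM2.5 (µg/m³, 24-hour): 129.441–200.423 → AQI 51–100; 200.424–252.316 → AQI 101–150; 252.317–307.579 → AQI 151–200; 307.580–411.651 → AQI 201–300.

358

CO 23.57: bracket 18.83–38.40 → index 101–150; slope 49/19.57, offset 4.74.
AQI = 101 + 49/19.57·4.74 ≈ 112.87 ⇒ 113.
NO₂: 1649.4 lies in 1565.7–1856.7, so I_lo=301, I_hi=500, C_lo=1565.7, C_hi=1856.7.
(500−301)/(1856.7−1565.7) × (1649.4−1565.7) + 301 = 199/291.0 × 83.7 + 301 ≈ 358.24 → 358.
PM10: row 221.13–392.05 (AQI 101–150). (150−101)·(244.96−221.13)/(392.05−221.13) + 101 = 49·23.83/170.92 + 101 ≈ 107.83 → 108.
PM2.5: row 129.441–200.423 (AQI 51–100). (100−51)·(162.772−129.441)/(200.423−129.441) + 51 = 49·33.331/70.982 + 51 ≈ 74.01 → 74.
Sub-indices: CO→113, NO₂→358, PM10→108, PM2.5→74. Overall AQI = max = 358; dominant pollutant is NO₂.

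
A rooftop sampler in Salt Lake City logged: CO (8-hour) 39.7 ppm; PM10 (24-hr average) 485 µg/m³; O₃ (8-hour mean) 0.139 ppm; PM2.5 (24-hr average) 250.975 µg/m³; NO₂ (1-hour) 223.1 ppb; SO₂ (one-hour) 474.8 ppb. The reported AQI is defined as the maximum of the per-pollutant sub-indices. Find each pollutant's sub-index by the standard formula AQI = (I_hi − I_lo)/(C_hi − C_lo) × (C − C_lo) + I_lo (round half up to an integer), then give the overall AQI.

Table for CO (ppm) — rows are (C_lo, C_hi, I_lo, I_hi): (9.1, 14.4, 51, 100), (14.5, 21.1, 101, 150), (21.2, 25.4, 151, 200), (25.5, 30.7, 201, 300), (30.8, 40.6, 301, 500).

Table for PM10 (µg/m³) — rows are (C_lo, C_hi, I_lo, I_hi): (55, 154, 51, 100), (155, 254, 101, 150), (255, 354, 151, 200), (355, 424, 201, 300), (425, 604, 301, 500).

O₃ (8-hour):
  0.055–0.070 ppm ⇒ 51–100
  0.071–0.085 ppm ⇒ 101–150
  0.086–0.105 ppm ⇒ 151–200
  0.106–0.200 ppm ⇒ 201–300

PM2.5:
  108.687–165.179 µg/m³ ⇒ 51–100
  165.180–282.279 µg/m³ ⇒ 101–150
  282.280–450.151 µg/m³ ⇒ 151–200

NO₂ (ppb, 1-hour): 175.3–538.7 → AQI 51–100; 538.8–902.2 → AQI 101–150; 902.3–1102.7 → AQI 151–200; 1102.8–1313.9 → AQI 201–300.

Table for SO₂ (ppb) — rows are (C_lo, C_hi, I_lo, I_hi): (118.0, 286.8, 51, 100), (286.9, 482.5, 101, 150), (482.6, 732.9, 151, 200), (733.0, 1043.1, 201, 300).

CO: row 30.8–40.6 (AQI 301–500). (500−301)·(39.7−30.8)/(40.6−30.8) + 301 = 199·8.9/9.8 + 301 ≈ 481.72 → 482.
PM10 485: bracket 425–604 → index 301–500; slope 199/179, offset 60.
AQI = 301 + 199/179·60 ≈ 367.70 ⇒ 368.
O₃ 0.139: bracket 0.106–0.200 → index 201–300; slope 99/0.094, offset 0.033.
AQI = 201 + 99/0.094·0.033 ≈ 235.76 ⇒ 236.
PM2.5: 250.975 lies in 165.180–282.279, so I_lo=101, I_hi=150, C_lo=165.180, C_hi=282.279.
(150−101)/(282.279−165.180) × (250.975−165.180) + 101 = 49/117.099 × 85.795 + 101 ≈ 136.90 → 137.
NO₂: row 175.3–538.7 (AQI 51–100). (100−51)·(223.1−175.3)/(538.7−175.3) + 51 = 49·47.8/363.4 + 51 ≈ 57.45 → 57.
SO₂ 474.8: bracket 286.9–482.5 → index 101–150; slope 49/195.6, offset 187.9.
AQI = 101 + 49/195.6·187.9 ≈ 148.07 ⇒ 148.
Sub-indices: CO→482, PM10→368, O₃→236, PM2.5→137, NO₂→57, SO₂→148. Overall AQI = max = 482; dominant pollutant is CO.

482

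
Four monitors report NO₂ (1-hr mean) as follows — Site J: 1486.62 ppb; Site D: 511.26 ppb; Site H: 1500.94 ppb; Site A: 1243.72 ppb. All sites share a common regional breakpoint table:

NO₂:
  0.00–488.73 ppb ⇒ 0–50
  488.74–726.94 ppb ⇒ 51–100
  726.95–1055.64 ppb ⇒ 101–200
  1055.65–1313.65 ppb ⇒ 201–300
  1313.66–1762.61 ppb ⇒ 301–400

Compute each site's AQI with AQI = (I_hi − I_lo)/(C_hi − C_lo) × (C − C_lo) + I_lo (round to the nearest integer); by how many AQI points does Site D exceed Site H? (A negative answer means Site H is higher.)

-286

Site J 1486.62: bracket 1313.66–1762.61 → index 301–400; slope 99/448.95, offset 172.96.
AQI = 301 + 99/448.95·172.96 ≈ 339.14 ⇒ 339.
Site D: row 488.74–726.94 (AQI 51–100). (100−51)·(511.26−488.74)/(726.94−488.74) + 51 = 49·22.52/238.20 + 51 ≈ 55.63 → 56.
Site H: 1500.94 lies in 1313.66–1762.61, so I_lo=301, I_hi=400, C_lo=1313.66, C_hi=1762.61.
(400−301)/(1762.61−1313.66) × (1500.94−1313.66) + 301 = 99/448.95 × 187.28 + 301 ≈ 342.30 → 342.
Site A: row 1055.65–1313.65 (AQI 201–300). (300−201)·(1243.72−1055.65)/(1313.65−1055.65) + 201 = 99·188.07/258.00 + 201 ≈ 273.17 → 273.
AQIs: Site J=339, Site D=56, Site H=342, Site A=273. Site D (56) − Site H (342) = -286.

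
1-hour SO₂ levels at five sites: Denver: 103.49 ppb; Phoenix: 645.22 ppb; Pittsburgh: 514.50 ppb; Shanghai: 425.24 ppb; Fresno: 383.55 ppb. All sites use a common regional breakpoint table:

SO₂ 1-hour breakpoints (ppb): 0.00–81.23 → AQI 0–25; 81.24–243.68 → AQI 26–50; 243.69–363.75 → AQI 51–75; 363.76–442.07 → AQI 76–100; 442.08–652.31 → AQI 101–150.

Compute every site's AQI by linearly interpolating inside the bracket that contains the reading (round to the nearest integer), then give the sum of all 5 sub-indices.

472

Denver: 103.49 lies in 81.24–243.68, so I_lo=26, I_hi=50, C_lo=81.24, C_hi=243.68.
(50−26)/(243.68−81.24) × (103.49−81.24) + 26 = 24/162.44 × 22.25 + 26 ≈ 29.29 → 29.
Phoenix: 645.22 ∈ [442.08, 652.31] ↔ index [101, 150].
101 + (645.22−442.08)·(150−101)/(652.31−442.08) = 101 + 203.14·49/210.23 ≈ 148.35, so AQI = 148.
Pittsburgh 514.50: bracket 442.08–652.31 → index 101–150; slope 49/210.23, offset 72.42.
AQI = 101 + 49/210.23·72.42 ≈ 117.88 ⇒ 118.
Shanghai: 425.24 lies in 363.76–442.07, so I_lo=76, I_hi=100, C_lo=363.76, C_hi=442.07.
(100−76)/(442.07−363.76) × (425.24−363.76) + 76 = 24/78.31 × 61.48 + 76 ≈ 94.84 → 95.
Fresno 383.55: bracket 363.76–442.07 → index 76–100; slope 24/78.31, offset 19.79.
AQI = 76 + 24/78.31·19.79 ≈ 82.07 ⇒ 82.
AQIs: Denver=29, Phoenix=148, Pittsburgh=118, Shanghai=95, Fresno=82. Sum = 29 + 148 + 118 + 95 + 82 = 472.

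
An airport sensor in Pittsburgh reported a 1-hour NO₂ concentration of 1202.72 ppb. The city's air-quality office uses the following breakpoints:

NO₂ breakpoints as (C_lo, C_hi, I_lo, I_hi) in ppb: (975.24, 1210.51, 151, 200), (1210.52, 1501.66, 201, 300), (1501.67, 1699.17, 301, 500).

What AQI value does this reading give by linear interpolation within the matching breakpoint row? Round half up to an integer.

NO₂ 1202.72: bracket 975.24–1210.51 → index 151–200; slope 49/235.27, offset 227.48.
AQI = 151 + 49/235.27·227.48 ≈ 198.38 ⇒ 198.

198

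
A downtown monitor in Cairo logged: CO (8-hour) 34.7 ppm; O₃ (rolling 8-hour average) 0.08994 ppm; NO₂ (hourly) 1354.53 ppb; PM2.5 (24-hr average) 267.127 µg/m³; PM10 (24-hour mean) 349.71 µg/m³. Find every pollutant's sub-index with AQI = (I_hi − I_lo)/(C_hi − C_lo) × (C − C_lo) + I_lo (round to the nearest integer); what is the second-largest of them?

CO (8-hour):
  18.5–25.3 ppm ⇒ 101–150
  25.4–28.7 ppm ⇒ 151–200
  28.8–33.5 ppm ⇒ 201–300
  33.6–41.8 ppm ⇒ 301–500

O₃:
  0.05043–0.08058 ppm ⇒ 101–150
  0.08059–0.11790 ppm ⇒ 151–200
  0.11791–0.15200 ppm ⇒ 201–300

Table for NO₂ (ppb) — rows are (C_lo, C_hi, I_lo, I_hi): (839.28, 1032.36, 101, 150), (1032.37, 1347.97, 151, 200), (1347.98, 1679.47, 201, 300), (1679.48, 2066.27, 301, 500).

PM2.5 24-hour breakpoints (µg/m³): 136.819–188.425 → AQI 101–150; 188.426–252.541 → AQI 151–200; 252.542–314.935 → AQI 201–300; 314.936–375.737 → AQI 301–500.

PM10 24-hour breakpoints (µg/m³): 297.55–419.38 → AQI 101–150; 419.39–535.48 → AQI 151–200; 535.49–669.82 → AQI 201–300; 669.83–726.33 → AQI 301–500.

CO: 34.7 ∈ [33.6, 41.8] ↔ index [301, 500].
301 + (34.7−33.6)·(500−301)/(41.8−33.6) = 301 + 1.1·199/8.2 ≈ 327.70, so AQI = 328.
O₃ 0.08994: bracket 0.08059–0.11790 → index 151–200; slope 49/0.03731, offset 0.00935.
AQI = 151 + 49/0.03731·0.00935 ≈ 163.28 ⇒ 163.
NO₂: row 1347.98–1679.47 (AQI 201–300). (300−201)·(1354.53−1347.98)/(1679.47−1347.98) + 201 = 99·6.55/331.49 + 201 ≈ 202.96 → 203.
PM2.5: 267.127 ∈ [252.542, 314.935] ↔ index [201, 300].
201 + (267.127−252.542)·(300−201)/(314.935−252.542) = 201 + 14.585·99/62.393 ≈ 224.14, so AQI = 224.
PM10: row 297.55–419.38 (AQI 101–150). (150−101)·(349.71−297.55)/(419.38−297.55) + 101 = 49·52.16/121.83 + 101 ≈ 121.98 → 122.
Sub-indices: CO→328, O₃→163, NO₂→203, PM2.5→224, PM10→122. Ranked high→low: 328, 224, 203, 163, 122. Second-highest sub-index = 224.

224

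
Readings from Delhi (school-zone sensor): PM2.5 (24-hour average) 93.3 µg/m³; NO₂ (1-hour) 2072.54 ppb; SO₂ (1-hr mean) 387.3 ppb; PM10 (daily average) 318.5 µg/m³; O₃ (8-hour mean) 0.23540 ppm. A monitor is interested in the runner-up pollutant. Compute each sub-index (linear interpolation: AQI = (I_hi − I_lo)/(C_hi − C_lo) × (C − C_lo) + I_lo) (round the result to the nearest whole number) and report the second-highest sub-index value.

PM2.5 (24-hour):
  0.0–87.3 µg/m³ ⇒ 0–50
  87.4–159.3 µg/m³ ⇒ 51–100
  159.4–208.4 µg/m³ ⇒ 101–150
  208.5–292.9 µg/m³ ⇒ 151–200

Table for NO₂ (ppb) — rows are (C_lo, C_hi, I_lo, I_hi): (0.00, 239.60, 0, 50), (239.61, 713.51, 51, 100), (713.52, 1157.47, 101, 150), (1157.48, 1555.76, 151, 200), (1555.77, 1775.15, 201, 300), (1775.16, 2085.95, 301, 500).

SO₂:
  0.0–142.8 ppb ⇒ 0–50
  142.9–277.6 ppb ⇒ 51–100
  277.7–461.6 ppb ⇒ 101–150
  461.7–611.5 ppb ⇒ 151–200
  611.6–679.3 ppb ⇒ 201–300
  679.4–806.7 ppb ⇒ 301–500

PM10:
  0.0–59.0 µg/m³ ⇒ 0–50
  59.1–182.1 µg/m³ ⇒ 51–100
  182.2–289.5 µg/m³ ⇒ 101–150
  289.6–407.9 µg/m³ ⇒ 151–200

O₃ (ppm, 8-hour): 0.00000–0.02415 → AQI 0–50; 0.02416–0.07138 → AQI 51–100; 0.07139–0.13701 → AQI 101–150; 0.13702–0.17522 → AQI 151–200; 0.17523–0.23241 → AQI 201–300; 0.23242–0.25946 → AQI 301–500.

PM2.5: 93.3 ∈ [87.4, 159.3] ↔ index [51, 100].
51 + (93.3−87.4)·(100−51)/(159.3−87.4) = 51 + 5.9·49/71.9 ≈ 55.02, so AQI = 55.
NO₂: row 1775.16–2085.95 (AQI 301–500). (500−301)·(2072.54−1775.16)/(2085.95−1775.16) + 301 = 199·297.38/310.79 + 301 ≈ 491.41 → 491.
SO₂: row 277.7–461.6 (AQI 101–150). (150−101)·(387.3−277.7)/(461.6−277.7) + 101 = 49·109.6/183.9 + 101 ≈ 130.20 → 130.
PM10 318.5: bracket 289.6–407.9 → index 151–200; slope 49/118.3, offset 28.9.
AQI = 151 + 49/118.3·28.9 ≈ 162.97 ⇒ 163.
O₃: 0.23540 ∈ [0.23242, 0.25946] ↔ index [301, 500].
301 + (0.23540−0.23242)·(500−301)/(0.25946−0.23242) = 301 + 0.00298·199/0.02704 ≈ 322.93, so AQI = 323.
Sub-indices: PM2.5→55, NO₂→491, SO₂→130, PM10→163, O₃→323. Ranked high→low: 491, 323, 163, 130, 55. Second-highest sub-index = 323.

323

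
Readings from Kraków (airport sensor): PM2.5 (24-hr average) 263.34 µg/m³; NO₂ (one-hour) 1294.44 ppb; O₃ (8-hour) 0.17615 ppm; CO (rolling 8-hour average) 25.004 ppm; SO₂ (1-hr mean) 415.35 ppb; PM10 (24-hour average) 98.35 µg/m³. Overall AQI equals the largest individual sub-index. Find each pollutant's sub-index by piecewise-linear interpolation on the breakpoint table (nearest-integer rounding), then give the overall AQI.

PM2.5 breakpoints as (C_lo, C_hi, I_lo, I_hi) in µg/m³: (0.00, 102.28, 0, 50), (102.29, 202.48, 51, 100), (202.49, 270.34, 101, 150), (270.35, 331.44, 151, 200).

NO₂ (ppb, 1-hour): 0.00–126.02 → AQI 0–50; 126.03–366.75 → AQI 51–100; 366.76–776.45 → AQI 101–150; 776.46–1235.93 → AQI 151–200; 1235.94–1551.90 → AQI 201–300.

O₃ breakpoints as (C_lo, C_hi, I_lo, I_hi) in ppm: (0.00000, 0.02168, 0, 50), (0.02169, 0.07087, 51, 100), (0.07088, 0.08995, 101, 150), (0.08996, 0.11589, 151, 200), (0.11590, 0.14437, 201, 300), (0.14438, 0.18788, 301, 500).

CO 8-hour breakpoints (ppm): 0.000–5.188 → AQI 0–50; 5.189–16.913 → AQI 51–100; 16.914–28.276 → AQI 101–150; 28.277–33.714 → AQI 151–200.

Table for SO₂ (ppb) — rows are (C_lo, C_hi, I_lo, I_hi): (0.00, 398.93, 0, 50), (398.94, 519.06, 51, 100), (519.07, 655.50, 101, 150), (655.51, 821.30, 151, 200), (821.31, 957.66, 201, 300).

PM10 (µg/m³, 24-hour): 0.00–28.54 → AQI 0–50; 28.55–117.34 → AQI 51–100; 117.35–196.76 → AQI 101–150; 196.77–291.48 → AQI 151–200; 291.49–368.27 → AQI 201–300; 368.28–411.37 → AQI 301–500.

PM2.5 263.34: bracket 202.49–270.34 → index 101–150; slope 49/67.85, offset 60.85.
AQI = 101 + 49/67.85·60.85 ≈ 144.94 ⇒ 145.
NO₂: 1294.44 lies in 1235.94–1551.90, so I_lo=201, I_hi=300, C_lo=1235.94, C_hi=1551.90.
(300−201)/(1551.90−1235.94) × (1294.44−1235.94) + 201 = 99/315.96 × 58.50 + 201 ≈ 219.33 → 219.
O₃: row 0.14438–0.18788 (AQI 301–500). (500−301)·(0.17615−0.14438)/(0.18788−0.14438) + 301 = 199·0.03177/0.04350 + 301 ≈ 446.34 → 446.
CO: 25.004 lies in 16.914–28.276, so I_lo=101, I_hi=150, C_lo=16.914, C_hi=28.276.
(150−101)/(28.276−16.914) × (25.004−16.914) + 101 = 49/11.362 × 8.090 + 101 ≈ 135.89 → 136.
SO₂: row 398.94–519.06 (AQI 51–100). (100−51)·(415.35−398.94)/(519.06−398.94) + 51 = 49·16.41/120.12 + 51 ≈ 57.69 → 58.
PM10: row 28.55–117.34 (AQI 51–100). (100−51)·(98.35−28.55)/(117.34−28.55) + 51 = 49·69.80/88.79 + 51 ≈ 89.52 → 90.
Sub-indices: PM2.5→145, NO₂→219, O₃→446, CO→136, SO₂→58, PM10→90. Overall AQI = max = 446; dominant pollutant is O₃.
AQI 446: Hazardous.

446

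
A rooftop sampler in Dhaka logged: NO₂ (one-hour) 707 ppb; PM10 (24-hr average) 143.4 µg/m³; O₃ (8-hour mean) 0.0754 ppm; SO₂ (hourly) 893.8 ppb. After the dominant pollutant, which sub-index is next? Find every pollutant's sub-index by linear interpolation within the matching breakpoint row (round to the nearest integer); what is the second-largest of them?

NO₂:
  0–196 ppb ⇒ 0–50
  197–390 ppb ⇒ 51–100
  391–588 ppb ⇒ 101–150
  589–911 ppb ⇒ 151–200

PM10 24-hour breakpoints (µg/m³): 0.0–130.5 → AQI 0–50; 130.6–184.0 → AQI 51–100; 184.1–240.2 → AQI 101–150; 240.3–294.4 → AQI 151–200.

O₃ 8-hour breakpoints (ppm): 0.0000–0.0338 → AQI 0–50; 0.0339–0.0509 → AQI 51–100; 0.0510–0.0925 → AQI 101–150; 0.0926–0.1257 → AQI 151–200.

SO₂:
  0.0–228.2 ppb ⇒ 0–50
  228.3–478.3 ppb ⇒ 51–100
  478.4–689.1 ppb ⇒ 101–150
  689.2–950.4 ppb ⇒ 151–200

169

NO₂: 707 lies in 589–911, so I_lo=151, I_hi=200, C_lo=589, C_hi=911.
(200−151)/(911−589) × (707−589) + 151 = 49/322 × 118 + 151 ≈ 168.96 → 169.
PM10 143.4: bracket 130.6–184.0 → index 51–100; slope 49/53.4, offset 12.8.
AQI = 51 + 49/53.4·12.8 ≈ 62.75 ⇒ 63.
O₃: 0.0754 lies in 0.0510–0.0925, so I_lo=101, I_hi=150, C_lo=0.0510, C_hi=0.0925.
(150−101)/(0.0925−0.0510) × (0.0754−0.0510) + 101 = 49/0.0415 × 0.0244 + 101 ≈ 129.81 → 130.
SO₂: 893.8 ∈ [689.2, 950.4] ↔ index [151, 200].
151 + (893.8−689.2)·(200−151)/(950.4−689.2) = 151 + 204.6·49/261.2 ≈ 189.38, so AQI = 189.
Sub-indices: NO₂→169, PM10→63, O₃→130, SO₂→189. Ranked high→low: 189, 169, 130, 63. Second-highest sub-index = 169.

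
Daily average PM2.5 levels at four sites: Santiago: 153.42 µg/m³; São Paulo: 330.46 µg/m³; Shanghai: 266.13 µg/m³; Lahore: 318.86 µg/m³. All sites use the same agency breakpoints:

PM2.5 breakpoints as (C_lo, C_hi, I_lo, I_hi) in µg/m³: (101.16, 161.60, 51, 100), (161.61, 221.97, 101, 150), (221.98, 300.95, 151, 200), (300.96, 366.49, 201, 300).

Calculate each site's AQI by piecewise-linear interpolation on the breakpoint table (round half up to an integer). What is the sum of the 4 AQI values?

Santiago 153.42: bracket 101.16–161.60 → index 51–100; slope 49/60.44, offset 52.26.
AQI = 51 + 49/60.44·52.26 ≈ 93.37 ⇒ 93.
São Paulo: 330.46 lies in 300.96–366.49, so I_lo=201, I_hi=300, C_lo=300.96, C_hi=366.49.
(300−201)/(366.49−300.96) × (330.46−300.96) + 201 = 99/65.53 × 29.50 + 201 ≈ 245.57 → 246.
Shanghai: row 221.98–300.95 (AQI 151–200). (200−151)·(266.13−221.98)/(300.95−221.98) + 151 = 49·44.15/78.97 + 151 ≈ 178.39 → 178.
Lahore: 318.86 lies in 300.96–366.49, so I_lo=201, I_hi=300, C_lo=300.96, C_hi=366.49.
(300−201)/(366.49−300.96) × (318.86−300.96) + 201 = 99/65.53 × 17.90 + 201 ≈ 228.04 → 228.
AQIs: Santiago=93, São Paulo=246, Shanghai=178, Lahore=228. Sum = 93 + 246 + 178 + 228 = 745.

745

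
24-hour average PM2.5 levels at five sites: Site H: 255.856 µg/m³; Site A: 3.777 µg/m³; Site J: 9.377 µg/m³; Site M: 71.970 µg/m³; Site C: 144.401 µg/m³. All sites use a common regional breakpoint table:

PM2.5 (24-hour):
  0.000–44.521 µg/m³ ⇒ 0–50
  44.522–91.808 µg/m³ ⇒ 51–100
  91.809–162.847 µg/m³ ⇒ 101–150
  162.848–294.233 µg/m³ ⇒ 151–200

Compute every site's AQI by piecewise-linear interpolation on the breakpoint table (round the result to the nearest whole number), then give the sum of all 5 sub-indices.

417

Site H 255.856: bracket 162.848–294.233 → index 151–200; slope 49/131.385, offset 93.008.
AQI = 151 + 49/131.385·93.008 ≈ 185.69 ⇒ 186.
Site A: 3.777 lies in 0.000–44.521, so I_lo=0, I_hi=50, C_lo=0.000, C_hi=44.521.
(50−0)/(44.521−0.000) × (3.777−0.000) + 0 = 50/44.521 × 3.777 + 0 ≈ 4.24 → 4.
Site J: 9.377 ∈ [0.000, 44.521] ↔ index [0, 50].
0 + (9.377−0.000)·(50−0)/(44.521−0.000) = 0 + 9.377·50/44.521 ≈ 10.53, so AQI = 11.
Site M: 71.970 lies in 44.522–91.808, so I_lo=51, I_hi=100, C_lo=44.522, C_hi=91.808.
(100−51)/(91.808−44.522) × (71.970−44.522) + 51 = 49/47.286 × 27.448 + 51 ≈ 79.44 → 79.
Site C 144.401: bracket 91.809–162.847 → index 101–150; slope 49/71.038, offset 52.592.
AQI = 101 + 49/71.038·52.592 ≈ 137.28 ⇒ 137.
AQIs: Site H=186, Site A=4, Site J=11, Site M=79, Site C=137. Sum = 186 + 4 + 11 + 79 + 137 = 417.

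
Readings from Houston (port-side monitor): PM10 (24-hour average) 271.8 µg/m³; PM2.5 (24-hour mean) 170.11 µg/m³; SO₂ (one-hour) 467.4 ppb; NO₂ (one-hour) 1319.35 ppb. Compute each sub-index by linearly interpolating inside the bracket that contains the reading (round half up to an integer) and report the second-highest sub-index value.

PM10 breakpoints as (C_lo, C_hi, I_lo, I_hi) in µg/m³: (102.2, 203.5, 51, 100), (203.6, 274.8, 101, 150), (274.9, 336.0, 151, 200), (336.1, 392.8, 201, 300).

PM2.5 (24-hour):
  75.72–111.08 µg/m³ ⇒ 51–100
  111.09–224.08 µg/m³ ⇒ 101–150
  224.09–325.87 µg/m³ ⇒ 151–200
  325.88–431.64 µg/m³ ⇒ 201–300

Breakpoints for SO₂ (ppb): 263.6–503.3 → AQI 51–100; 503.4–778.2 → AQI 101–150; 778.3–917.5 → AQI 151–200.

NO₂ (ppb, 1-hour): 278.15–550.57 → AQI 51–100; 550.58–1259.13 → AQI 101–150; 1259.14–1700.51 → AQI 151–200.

148

PM10: 271.8 ∈ [203.6, 274.8] ↔ index [101, 150].
101 + (271.8−203.6)·(150−101)/(274.8−203.6) = 101 + 68.2·49/71.2 ≈ 147.94, so AQI = 148.
PM2.5: row 111.09–224.08 (AQI 101–150). (150−101)·(170.11−111.09)/(224.08−111.09) + 101 = 49·59.02/112.99 + 101 ≈ 126.60 → 127.
SO₂ 467.4: bracket 263.6–503.3 → index 51–100; slope 49/239.7, offset 203.8.
AQI = 51 + 49/239.7·203.8 ≈ 92.66 ⇒ 93.
NO₂: 1319.35 ∈ [1259.14, 1700.51] ↔ index [151, 200].
151 + (1319.35−1259.14)·(200−151)/(1700.51−1259.14) = 151 + 60.21·49/441.37 ≈ 157.68, so AQI = 158.
Sub-indices: PM10→148, PM2.5→127, SO₂→93, NO₂→158. Ranked high→low: 158, 148, 127, 93. Second-highest sub-index = 148.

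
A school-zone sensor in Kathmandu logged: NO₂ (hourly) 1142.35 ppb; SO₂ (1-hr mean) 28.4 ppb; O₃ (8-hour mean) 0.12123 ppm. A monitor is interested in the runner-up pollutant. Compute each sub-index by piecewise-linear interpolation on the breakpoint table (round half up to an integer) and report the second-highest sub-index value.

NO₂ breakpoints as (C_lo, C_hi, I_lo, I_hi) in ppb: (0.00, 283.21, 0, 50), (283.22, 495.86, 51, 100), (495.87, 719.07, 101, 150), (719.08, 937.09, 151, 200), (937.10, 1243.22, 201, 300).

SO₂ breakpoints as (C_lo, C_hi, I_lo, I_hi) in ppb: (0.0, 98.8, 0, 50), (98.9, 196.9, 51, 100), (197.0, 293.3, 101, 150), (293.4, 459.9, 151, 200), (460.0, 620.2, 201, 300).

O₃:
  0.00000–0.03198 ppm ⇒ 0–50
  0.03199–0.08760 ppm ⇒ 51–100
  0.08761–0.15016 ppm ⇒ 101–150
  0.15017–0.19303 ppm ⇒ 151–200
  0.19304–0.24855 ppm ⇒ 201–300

NO₂: 1142.35 lies in 937.10–1243.22, so I_lo=201, I_hi=300, C_lo=937.10, C_hi=1243.22.
(300−201)/(1243.22−937.10) × (1142.35−937.10) + 201 = 99/306.12 × 205.25 + 201 ≈ 267.38 → 267.
SO₂: 28.4 ∈ [0.0, 98.8] ↔ index [0, 50].
0 + (28.4−0.0)·(50−0)/(98.8−0.0) = 0 + 28.4·50/98.8 ≈ 14.37, so AQI = 14.
O₃: 0.12123 ∈ [0.08761, 0.15016] ↔ index [101, 150].
101 + (0.12123−0.08761)·(150−101)/(0.15016−0.08761) = 101 + 0.03362·49/0.06255 ≈ 127.34, so AQI = 127.
Sub-indices: NO₂→267, SO₂→14, O₃→127. Ranked high→low: 267, 127, 14. Second-highest sub-index = 127.

127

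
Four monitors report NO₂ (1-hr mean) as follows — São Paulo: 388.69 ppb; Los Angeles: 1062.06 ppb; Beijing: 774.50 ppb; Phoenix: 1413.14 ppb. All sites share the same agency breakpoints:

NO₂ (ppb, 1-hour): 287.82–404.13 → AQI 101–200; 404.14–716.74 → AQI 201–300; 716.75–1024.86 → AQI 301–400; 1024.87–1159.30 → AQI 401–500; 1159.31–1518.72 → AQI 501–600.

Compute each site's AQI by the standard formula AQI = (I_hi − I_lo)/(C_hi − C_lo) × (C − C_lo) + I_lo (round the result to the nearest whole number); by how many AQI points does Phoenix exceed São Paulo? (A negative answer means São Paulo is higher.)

São Paulo 388.69: bracket 287.82–404.13 → index 101–200; slope 99/116.31, offset 100.87.
AQI = 101 + 99/116.31·100.87 ≈ 186.86 ⇒ 187.
Los Angeles: 1062.06 lies in 1024.87–1159.30, so I_lo=401, I_hi=500, C_lo=1024.87, C_hi=1159.30.
(500−401)/(1159.30−1024.87) × (1062.06−1024.87) + 401 = 99/134.43 × 37.19 + 401 ≈ 428.39 → 428.
Beijing 774.50: bracket 716.75–1024.86 → index 301–400; slope 99/308.11, offset 57.75.
AQI = 301 + 99/308.11·57.75 ≈ 319.56 ⇒ 320.
Phoenix: 1413.14 lies in 1159.31–1518.72, so I_lo=501, I_hi=600, C_lo=1159.31, C_hi=1518.72.
(600−501)/(1518.72−1159.31) × (1413.14−1159.31) + 501 = 99/359.41 × 253.83 + 501 ≈ 570.92 → 571.
AQIs: São Paulo=187, Los Angeles=428, Beijing=320, Phoenix=571. Phoenix (571) − São Paulo (187) = 384.

384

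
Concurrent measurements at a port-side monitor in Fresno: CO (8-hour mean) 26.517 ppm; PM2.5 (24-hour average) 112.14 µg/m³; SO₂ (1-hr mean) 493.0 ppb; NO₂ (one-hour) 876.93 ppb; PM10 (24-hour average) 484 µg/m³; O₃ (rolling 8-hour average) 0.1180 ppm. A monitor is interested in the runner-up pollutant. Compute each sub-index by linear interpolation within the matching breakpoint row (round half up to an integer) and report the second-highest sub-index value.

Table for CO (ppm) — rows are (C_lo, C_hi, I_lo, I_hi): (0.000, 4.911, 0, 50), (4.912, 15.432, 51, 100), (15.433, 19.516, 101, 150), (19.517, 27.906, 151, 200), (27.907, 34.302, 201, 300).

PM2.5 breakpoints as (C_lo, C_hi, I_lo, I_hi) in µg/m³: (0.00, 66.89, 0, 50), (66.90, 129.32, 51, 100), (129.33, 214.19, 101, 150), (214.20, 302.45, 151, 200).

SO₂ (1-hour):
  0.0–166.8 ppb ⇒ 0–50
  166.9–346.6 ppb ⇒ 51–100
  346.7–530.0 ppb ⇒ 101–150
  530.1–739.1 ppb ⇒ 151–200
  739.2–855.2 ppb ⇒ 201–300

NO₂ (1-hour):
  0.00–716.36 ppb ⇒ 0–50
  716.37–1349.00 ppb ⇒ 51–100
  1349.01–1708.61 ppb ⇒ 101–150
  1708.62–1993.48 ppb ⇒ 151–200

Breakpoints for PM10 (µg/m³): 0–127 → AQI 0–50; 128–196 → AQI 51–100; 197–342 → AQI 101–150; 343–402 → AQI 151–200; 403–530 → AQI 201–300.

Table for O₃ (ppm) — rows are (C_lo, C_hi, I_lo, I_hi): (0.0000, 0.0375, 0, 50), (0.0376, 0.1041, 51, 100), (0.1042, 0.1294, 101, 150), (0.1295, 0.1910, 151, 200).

192

CO 26.517: bracket 19.517–27.906 → index 151–200; slope 49/8.389, offset 7.000.
AQI = 151 + 49/8.389·7.000 ≈ 191.89 ⇒ 192.
PM2.5: 112.14 ∈ [66.90, 129.32] ↔ index [51, 100].
51 + (112.14−66.90)·(100−51)/(129.32−66.90) = 51 + 45.24·49/62.42 ≈ 86.51, so AQI = 87.
SO₂: row 346.7–530.0 (AQI 101–150). (150−101)·(493.0−346.7)/(530.0−346.7) + 101 = 49·146.3/183.3 + 101 ≈ 140.11 → 140.
NO₂: row 716.37–1349.00 (AQI 51–100). (100−51)·(876.93−716.37)/(1349.00−716.37) + 51 = 49·160.56/632.63 + 51 ≈ 63.44 → 63.
PM10: row 403–530 (AQI 201–300). (300−201)·(484−403)/(530−403) + 201 = 99·81/127 + 201 ≈ 264.14 → 264.
O₃: 0.1180 ∈ [0.1042, 0.1294] ↔ index [101, 150].
101 + (0.1180−0.1042)·(150−101)/(0.1294−0.1042) = 101 + 0.0138·49/0.0252 ≈ 127.83, so AQI = 128.
Sub-indices: CO→192, PM2.5→87, SO₂→140, NO₂→63, PM10→264, O₃→128. Ranked high→low: 264, 192, 140, 128, 87, 63. Second-highest sub-index = 192.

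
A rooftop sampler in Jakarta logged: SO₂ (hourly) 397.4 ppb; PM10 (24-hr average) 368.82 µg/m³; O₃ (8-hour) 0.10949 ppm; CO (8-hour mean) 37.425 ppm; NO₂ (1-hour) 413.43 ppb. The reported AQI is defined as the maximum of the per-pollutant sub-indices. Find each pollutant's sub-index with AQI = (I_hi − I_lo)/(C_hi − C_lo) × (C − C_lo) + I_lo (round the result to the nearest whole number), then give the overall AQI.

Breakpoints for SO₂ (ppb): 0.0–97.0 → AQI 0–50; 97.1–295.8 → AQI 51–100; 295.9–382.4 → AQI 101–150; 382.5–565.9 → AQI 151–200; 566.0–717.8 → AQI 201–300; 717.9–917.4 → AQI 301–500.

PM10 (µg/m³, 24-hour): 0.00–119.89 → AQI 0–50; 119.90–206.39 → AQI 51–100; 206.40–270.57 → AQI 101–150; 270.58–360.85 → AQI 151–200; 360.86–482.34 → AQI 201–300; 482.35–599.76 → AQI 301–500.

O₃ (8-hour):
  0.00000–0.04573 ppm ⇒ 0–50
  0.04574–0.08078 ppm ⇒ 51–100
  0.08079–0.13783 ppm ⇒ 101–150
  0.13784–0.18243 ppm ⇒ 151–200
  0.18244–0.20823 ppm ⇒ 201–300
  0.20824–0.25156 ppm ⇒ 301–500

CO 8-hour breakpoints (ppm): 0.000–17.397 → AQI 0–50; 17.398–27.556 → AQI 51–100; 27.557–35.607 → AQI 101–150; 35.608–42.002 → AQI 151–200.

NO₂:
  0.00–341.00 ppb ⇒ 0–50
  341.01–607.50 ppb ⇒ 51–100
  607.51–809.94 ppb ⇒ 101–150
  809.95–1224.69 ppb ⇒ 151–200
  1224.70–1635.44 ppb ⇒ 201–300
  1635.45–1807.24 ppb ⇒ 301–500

207

SO₂: 397.4 lies in 382.5–565.9, so I_lo=151, I_hi=200, C_lo=382.5, C_hi=565.9.
(200−151)/(565.9−382.5) × (397.4−382.5) + 151 = 49/183.4 × 14.9 + 151 ≈ 154.98 → 155.
PM10: 368.82 ∈ [360.86, 482.34] ↔ index [201, 300].
201 + (368.82−360.86)·(300−201)/(482.34−360.86) = 201 + 7.96·99/121.48 ≈ 207.49, so AQI = 207.
O₃: 0.10949 lies in 0.08079–0.13783, so I_lo=101, I_hi=150, C_lo=0.08079, C_hi=0.13783.
(150−101)/(0.13783−0.08079) × (0.10949−0.08079) + 101 = 49/0.05704 × 0.02870 + 101 ≈ 125.65 → 126.
CO: row 35.608–42.002 (AQI 151–200). (200−151)·(37.425−35.608)/(42.002−35.608) + 151 = 49·1.817/6.394 + 151 ≈ 164.92 → 165.
NO₂: row 341.01–607.50 (AQI 51–100). (100−51)·(413.43−341.01)/(607.50−341.01) + 51 = 49·72.42/266.49 + 51 ≈ 64.32 → 64.
Sub-indices: SO₂→155, PM10→207, O₃→126, CO→165, NO₂→64. Overall AQI = max = 207; dominant pollutant is PM10.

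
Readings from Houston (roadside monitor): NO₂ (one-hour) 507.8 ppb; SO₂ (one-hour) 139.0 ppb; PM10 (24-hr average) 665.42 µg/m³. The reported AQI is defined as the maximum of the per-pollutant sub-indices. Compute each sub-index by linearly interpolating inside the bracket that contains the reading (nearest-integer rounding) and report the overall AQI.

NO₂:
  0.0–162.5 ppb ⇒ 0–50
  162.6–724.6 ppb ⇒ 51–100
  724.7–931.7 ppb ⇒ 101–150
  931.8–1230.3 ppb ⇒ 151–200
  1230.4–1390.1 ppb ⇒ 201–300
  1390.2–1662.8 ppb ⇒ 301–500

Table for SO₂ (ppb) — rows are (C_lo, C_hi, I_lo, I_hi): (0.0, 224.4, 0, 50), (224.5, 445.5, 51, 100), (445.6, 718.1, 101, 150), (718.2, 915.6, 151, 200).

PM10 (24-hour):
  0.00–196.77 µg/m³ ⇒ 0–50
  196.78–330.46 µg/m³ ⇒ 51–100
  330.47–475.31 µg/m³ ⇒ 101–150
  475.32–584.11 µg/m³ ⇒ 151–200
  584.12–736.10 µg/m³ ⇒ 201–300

254

NO₂: 507.8 ∈ [162.6, 724.6] ↔ index [51, 100].
51 + (507.8−162.6)·(100−51)/(724.6−162.6) = 51 + 345.2·49/562.0 ≈ 81.10, so AQI = 81.
SO₂: 139.0 lies in 0.0–224.4, so I_lo=0, I_hi=50, C_lo=0.0, C_hi=224.4.
(50−0)/(224.4−0.0) × (139.0−0.0) + 0 = 50/224.4 × 139.0 + 0 ≈ 30.97 → 31.
PM10: 665.42 lies in 584.12–736.10, so I_lo=201, I_hi=300, C_lo=584.12, C_hi=736.10.
(300−201)/(736.10−584.12) × (665.42−584.12) + 201 = 99/151.98 × 81.30 + 201 ≈ 253.96 → 254.
Sub-indices: NO₂→81, SO₂→31, PM10→254. Overall AQI = max = 254; dominant pollutant is PM10.
AQI 254: Very Unhealthy.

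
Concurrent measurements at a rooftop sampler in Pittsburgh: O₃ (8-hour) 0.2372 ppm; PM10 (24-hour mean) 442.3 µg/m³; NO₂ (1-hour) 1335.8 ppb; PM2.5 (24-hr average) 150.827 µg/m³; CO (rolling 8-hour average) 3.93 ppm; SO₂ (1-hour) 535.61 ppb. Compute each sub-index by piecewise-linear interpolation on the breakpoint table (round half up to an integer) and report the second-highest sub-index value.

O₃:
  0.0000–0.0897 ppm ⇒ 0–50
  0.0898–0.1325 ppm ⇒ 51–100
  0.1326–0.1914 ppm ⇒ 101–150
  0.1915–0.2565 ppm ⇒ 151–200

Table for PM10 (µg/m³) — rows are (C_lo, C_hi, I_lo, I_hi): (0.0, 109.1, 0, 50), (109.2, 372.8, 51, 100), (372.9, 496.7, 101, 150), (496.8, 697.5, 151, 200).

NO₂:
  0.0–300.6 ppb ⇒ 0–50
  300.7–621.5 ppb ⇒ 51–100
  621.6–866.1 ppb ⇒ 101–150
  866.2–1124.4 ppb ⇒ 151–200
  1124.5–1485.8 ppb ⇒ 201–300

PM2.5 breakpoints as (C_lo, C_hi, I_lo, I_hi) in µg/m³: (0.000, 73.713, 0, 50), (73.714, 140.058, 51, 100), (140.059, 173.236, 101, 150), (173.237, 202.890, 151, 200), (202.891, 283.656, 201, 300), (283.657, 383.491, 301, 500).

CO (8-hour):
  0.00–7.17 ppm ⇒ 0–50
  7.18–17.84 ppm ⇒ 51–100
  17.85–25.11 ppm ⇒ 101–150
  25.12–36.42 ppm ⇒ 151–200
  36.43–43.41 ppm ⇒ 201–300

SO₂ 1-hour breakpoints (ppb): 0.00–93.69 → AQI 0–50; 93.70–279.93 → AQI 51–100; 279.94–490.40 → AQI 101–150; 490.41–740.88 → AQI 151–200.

185

O₃: row 0.1915–0.2565 (AQI 151–200). (200−151)·(0.2372−0.1915)/(0.2565−0.1915) + 151 = 49·0.0457/0.0650 + 151 ≈ 185.45 → 185.
PM10: row 372.9–496.7 (AQI 101–150). (150−101)·(442.3−372.9)/(496.7−372.9) + 101 = 49·69.4/123.8 + 101 ≈ 128.47 → 128.
NO₂: 1335.8 lies in 1124.5–1485.8, so I_lo=201, I_hi=300, C_lo=1124.5, C_hi=1485.8.
(300−201)/(1485.8−1124.5) × (1335.8−1124.5) + 201 = 99/361.3 × 211.3 + 201 ≈ 258.90 → 259.
PM2.5: 150.827 lies in 140.059–173.236, so I_lo=101, I_hi=150, C_lo=140.059, C_hi=173.236.
(150−101)/(173.236−140.059) × (150.827−140.059) + 101 = 49/33.177 × 10.768 + 101 ≈ 116.90 → 117.
CO: row 0.00–7.17 (AQI 0–50). (50−0)·(3.93−0.00)/(7.17−0.00) + 0 = 50·3.93/7.17 + 0 ≈ 27.41 → 27.
SO₂ 535.61: bracket 490.41–740.88 → index 151–200; slope 49/250.47, offset 45.20.
AQI = 151 + 49/250.47·45.20 ≈ 159.84 ⇒ 160.
Sub-indices: O₃→185, PM10→128, NO₂→259, PM2.5→117, CO→27, SO₂→160. Ranked high→low: 259, 185, 160, 128, 117, 27. Second-highest sub-index = 185.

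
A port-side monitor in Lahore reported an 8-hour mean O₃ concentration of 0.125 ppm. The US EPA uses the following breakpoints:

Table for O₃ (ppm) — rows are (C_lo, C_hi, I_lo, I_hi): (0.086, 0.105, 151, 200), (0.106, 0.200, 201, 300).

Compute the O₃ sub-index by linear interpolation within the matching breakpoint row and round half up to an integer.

O₃: 0.125 lies in 0.106–0.200, so I_lo=201, I_hi=300, C_lo=0.106, C_hi=0.200.
(300−201)/(0.200−0.106) × (0.125−0.106) + 201 = 99/0.094 × 0.019 + 201 ≈ 221.01 → 221.

221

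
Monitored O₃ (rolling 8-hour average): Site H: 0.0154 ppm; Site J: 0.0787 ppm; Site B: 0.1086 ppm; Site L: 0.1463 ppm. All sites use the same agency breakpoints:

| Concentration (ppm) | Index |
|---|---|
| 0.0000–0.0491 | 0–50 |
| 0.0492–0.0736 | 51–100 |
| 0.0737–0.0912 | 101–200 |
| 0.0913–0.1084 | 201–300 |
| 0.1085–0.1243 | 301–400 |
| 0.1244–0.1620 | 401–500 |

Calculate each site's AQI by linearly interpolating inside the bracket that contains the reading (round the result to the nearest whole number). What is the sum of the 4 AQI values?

906

Site H: 0.0154 lies in 0.0000–0.0491, so I_lo=0, I_hi=50, C_lo=0.0000, C_hi=0.0491.
(50−0)/(0.0491−0.0000) × (0.0154−0.0000) + 0 = 50/0.0491 × 0.0154 + 0 ≈ 15.68 → 16.
Site J: row 0.0737–0.0912 (AQI 101–200). (200−101)·(0.0787−0.0737)/(0.0912−0.0737) + 101 = 99·0.0050/0.0175 + 101 ≈ 129.29 → 129.
Site B: 0.1086 ∈ [0.1085, 0.1243] ↔ index [301, 400].
301 + (0.1086−0.1085)·(400−301)/(0.1243−0.1085) = 301 + 0.0001·99/0.0158 ≈ 301.63, so AQI = 302.
Site L 0.1463: bracket 0.1244–0.1620 → index 401–500; slope 99/0.0376, offset 0.0219.
AQI = 401 + 99/0.0376·0.0219 ≈ 458.66 ⇒ 459.
AQIs: Site H=16, Site J=129, Site B=302, Site L=459. Sum = 16 + 129 + 302 + 459 = 906.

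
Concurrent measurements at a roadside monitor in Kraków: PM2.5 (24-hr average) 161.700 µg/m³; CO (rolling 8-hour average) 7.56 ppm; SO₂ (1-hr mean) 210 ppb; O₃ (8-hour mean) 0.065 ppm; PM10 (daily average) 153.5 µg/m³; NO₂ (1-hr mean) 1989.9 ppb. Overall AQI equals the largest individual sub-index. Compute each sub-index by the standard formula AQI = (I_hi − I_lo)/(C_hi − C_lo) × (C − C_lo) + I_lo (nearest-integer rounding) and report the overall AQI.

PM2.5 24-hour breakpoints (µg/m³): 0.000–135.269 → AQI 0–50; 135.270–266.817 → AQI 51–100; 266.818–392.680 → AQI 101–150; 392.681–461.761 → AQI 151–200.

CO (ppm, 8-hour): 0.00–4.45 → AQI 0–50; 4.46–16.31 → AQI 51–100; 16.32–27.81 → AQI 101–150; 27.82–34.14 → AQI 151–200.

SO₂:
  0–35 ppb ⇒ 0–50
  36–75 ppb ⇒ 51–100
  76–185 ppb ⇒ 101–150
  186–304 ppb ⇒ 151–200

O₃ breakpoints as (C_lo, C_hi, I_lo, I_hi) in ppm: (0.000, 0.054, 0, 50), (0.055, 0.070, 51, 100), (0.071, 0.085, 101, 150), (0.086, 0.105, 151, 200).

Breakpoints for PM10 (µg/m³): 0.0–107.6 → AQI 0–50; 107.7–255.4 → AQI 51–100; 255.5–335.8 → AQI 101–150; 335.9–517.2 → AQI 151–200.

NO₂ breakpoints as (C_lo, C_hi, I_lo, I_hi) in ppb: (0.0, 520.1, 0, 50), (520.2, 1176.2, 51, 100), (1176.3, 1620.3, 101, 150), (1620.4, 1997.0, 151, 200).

199

PM2.5 161.700: bracket 135.270–266.817 → index 51–100; slope 49/131.547, offset 26.430.
AQI = 51 + 49/131.547·26.430 ≈ 60.84 ⇒ 61.
CO: 7.56 lies in 4.46–16.31, so I_lo=51, I_hi=100, C_lo=4.46, C_hi=16.31.
(100−51)/(16.31−4.46) × (7.56−4.46) + 51 = 49/11.85 × 3.10 + 51 ≈ 63.82 → 64.
SO₂: 210 lies in 186–304, so I_lo=151, I_hi=200, C_lo=186, C_hi=304.
(200−151)/(304−186) × (210−186) + 151 = 49/118 × 24 + 151 ≈ 160.97 → 161.
O₃: 0.065 lies in 0.055–0.070, so I_lo=51, I_hi=100, C_lo=0.055, C_hi=0.070.
(100−51)/(0.070−0.055) × (0.065−0.055) + 51 = 49/0.015 × 0.010 + 51 ≈ 83.67 → 84.
PM10: 153.5 lies in 107.7–255.4, so I_lo=51, I_hi=100, C_lo=107.7, C_hi=255.4.
(100−51)/(255.4−107.7) × (153.5−107.7) + 51 = 49/147.7 × 45.8 + 51 ≈ 66.19 → 66.
NO₂: row 1620.4–1997.0 (AQI 151–200). (200−151)·(1989.9−1620.4)/(1997.0−1620.4) + 151 = 49·369.5/376.6 + 151 ≈ 199.08 → 199.
Sub-indices: PM2.5→61, CO→64, SO₂→161, O₃→84, PM10→66, NO₂→199. Overall AQI = max = 199; dominant pollutant is NO₂.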